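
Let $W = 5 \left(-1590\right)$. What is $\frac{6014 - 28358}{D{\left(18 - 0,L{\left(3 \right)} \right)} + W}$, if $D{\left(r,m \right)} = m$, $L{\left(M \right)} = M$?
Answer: $\frac{7448}{2649} \approx 2.8116$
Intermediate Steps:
$W = -7950$
$\frac{6014 - 28358}{D{\left(18 - 0,L{\left(3 \right)} \right)} + W} = \frac{6014 - 28358}{3 - 7950} = - \frac{22344}{-7947} = \left(-22344\right) \left(- \frac{1}{7947}\right) = \frac{7448}{2649}$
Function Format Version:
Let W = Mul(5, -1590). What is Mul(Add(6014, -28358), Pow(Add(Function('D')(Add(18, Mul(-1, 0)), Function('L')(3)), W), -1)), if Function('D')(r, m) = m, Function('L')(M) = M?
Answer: Rational(7448, 2649) ≈ 2.8116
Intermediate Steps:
W = -7950
Mul(Add(6014, -28358), Pow(Add(Function('D')(Add(18, Mul(-1, 0)), Function('L')(3)), W), -1)) = Mul(Add(6014, -28358), Pow(Add(3, -7950), -1)) = Mul(-22344, Pow(-7947, -1)) = Mul(-22344, Rational(-1, 7947)) = Rational(7448, 2649)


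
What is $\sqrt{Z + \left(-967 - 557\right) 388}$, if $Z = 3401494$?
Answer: $\sqrt{2810182} \approx 1676.4$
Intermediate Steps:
$\sqrt{Z + \left(-967 - 557\right) 388} = \sqrt{3401494 + \left(-967 - 557\right) 388} = \sqrt{3401494 - 591312} = \sqrt{2810182}$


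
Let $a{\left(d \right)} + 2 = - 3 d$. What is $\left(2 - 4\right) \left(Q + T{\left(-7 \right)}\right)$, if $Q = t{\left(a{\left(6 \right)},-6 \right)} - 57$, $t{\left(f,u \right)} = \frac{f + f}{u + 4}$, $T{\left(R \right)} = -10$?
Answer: $94$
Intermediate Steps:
$a{\left(d \right)} = -2 - 3 d$
$t{\left(f,u \right)} = \frac{2 f}{4 + u}$
$Q = -37$ ($Q = \frac{2 \left(-2 - 18\right)}{4 - 6} - 57 = \frac{2 \left(-2 - 18\right)}{-2} - 57 = 2 \left(-20\right) \left(- \frac{1}{2}\right) - 57 = 20 - 57 = -37$)
$\left(2 - 4\right) \left(Q + T{\left(-7 \right)}\right) = \left(2 - 4\right) \left(-37 - 10\right) = \left(2 - 4\right) \left(-47\right) = \left(-2\right) \left(-47\right) = 94$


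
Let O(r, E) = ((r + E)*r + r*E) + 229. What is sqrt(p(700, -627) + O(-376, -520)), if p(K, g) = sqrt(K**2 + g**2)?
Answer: sqrt(532645 + sqrt(883129)) ≈ 730.47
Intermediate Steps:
O(r, E) = 229 + E*r + r*(E + r) (O(r, E) = ((E + r)*r + E*r) + 229 = (r*(E + r) + E*r) + 229 = (E*r + r*(E + r)) + 229 = 229 + E*r + r*(E + r))
sqrt(p(700, -627) + O(-376, -520)) = sqrt(sqrt(700**2 + (-627)**2) + (229 + (-376)**2 + 2*(-520)*(-376))) = sqrt(sqrt(490000 + 393129) + (229 + 141376 + 391040)) = sqrt(sqrt(883129) + 532645) = sqrt(532645 + sqrt(883129))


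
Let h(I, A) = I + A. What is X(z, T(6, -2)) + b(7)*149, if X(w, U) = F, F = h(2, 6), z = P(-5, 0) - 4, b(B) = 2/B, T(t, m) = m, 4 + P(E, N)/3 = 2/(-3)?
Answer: 354/7 ≈ 50.571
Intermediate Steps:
P(E, N) = -14 (P(E, N) = -12 + 3*(2/(-3)) = -12 + 3*(2*(-⅓)) = -12 + 3*(-⅔) = -12 - 2 = -14)
z = -18 (z = -14 - 4 = -18)
h(I, A) = A + I
F = 8 (F = 6 + 2 = 8)
X(w, U) = 8
X(z, T(6, -2)) + b(7)*149 = 8 + (2/7)*149 = 8 + 298/7 = 354/7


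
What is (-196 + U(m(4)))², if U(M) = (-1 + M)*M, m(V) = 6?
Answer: 27556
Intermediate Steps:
U(M) = M*(-1 + M)
(-196 + U(m(4)))² = (-196 + 6*(-1 + 6))² = (-196 + 6*5)² = (-196 + 30)² = (-166)² = 27556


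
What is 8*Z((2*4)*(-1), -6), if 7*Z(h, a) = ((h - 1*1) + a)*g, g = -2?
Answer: 240/7 ≈ 34.286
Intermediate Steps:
Z(h, a) = 2/7 - 2*a/7 - 2*h/7 (Z(h, a) = (((h - 1*1) + a)*(-2))/7 = (((h - 1) + a)*(-2))/7 = (((-1 + h) + a)*(-2))/7 = ((-1 + a + h)*(-2))/7 = (2 - 2*a - 2*h)/7 = 2/7 - 2*a/7 - 2*h/7)
8*Z((2*4)*(-1), -6) = 8*(2/7 - 2/7*(-6) - 2*2*4*(-1)/7) = 8*(2/7 + 12/7 - 16*(-1)/7) = 8*(2/7 + 12/7 - 2/7*(-8)) = 8*(2/7 + 12/7 + 16/7) = 8*(30/7) = 240/7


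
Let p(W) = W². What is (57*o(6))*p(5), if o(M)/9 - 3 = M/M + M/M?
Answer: 64125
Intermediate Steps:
o(M) = 45 (o(M) = 27 + 9*(M/M + M/M) = 27 + 9*(1 + 1) = 27 + 9*2 = 27 + 18 = 45)
(57*o(6))*p(5) = (57*45)*5² = 2565*25 = 64125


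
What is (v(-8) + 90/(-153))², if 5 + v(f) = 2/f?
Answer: 157609/4624 ≈ 34.085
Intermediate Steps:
v(f) = -5 + 2/f
(v(-8) + 90/(-153))² = ((-5 + 2/(-8)) + 90/(-153))² = ((-5 + 2*(-⅛)) + 90*(-1/153))² = ((-5 - ¼) - 10/17)² = (-21/4 - 10/17)² = (-397/68)² = 157609/4624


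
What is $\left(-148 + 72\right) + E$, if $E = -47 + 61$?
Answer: $-62$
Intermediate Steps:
$E = 14$
$\left(-148 + 72\right) + E = \left(-148 + 72\right) + 14 = -76 + 14 = -62$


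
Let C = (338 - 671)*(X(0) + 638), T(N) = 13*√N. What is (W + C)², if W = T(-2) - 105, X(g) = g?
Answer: 45181328143 - 5526534*I*√2 ≈ 4.5181e+10 - 7.8157e+6*I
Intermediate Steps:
C = -212454 (C = (338 - 671)*(0 + 638) = -333*638 = -212454)
W = -105 + 13*I*√2 (W = 13*√(-2) - 105 = 13*(I*√2) - 105 = 13*I*√2 - 105 = -105 + 13*I*√2 ≈ -105.0 + 18.385*I)
(W + C)² = ((-105 + 13*I*√2) - 212454)² = (-212559 + 13*I*√2)²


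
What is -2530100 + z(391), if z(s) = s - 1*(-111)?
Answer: -2529598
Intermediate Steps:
z(s) = 111 + s (z(s) = s + 111 = 111 + s)
-2530100 + z(391) = -2530100 + (111 + 391) = -2530100 + 502 = -2529598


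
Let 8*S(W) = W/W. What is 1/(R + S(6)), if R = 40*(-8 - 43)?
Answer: -8/16319 ≈ -0.00049023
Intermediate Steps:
S(W) = 1/8 (S(W) = (W/W)/8 = (1/8)*1 = 1/8)
R = -2040 (R = 40*(-51) = -2040)
1/(R + S(6)) = 1/(-2040 + 1/8) = 1/(-16319/8) = -8/16319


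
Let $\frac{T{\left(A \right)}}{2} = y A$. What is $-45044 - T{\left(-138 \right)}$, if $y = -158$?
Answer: $-88652$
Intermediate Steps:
$T{\left(A \right)} = - 316 A$ ($T{\left(A \right)} = 2 \left(- 158 A\right) = - 316 A$)
$-45044 - T{\left(-138 \right)} = -45044 - \left(-316\right) \left(-138\right) = -45044 - 43608 = -88652$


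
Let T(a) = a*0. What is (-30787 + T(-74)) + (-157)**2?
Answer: -6138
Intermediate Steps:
T(a) = 0
(-30787 + T(-74)) + (-157)**2 = (-30787 + 0) + (-157)**2 = -30787 + 24649 = -6138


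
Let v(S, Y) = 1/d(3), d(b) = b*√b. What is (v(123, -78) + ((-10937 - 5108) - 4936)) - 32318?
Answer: -53299 + √3/9 ≈ -53299.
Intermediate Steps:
d(b) = b^(3/2)
v(S, Y) = √3/9 (v(S, Y) = 1/(3^(3/2)) = 1/(3*√3) = √3/9)
(v(123, -78) + ((-10937 - 5108) - 4936)) - 32318 = (√3/9 + ((-10937 - 5108) - 4936)) - 32318 = (√3/9 + (-16045 - 4936)) - 32318 = (√3/9 - 20981) - 32318 = (-20981 + √3/9) - 32318 = -53299 + √3/9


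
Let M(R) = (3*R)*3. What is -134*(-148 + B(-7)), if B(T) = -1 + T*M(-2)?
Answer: 3082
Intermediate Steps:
M(R) = 9*R
B(T) = -1 - 18*T (B(T) = -1 + T*(9*(-2)) = -1 + T*(-18) = -1 - 18*T)
-134*(-148 + B(-7)) = -134*(-148 + (-1 - 18*(-7))) = -134*(-148 + (-1 + 126)) = -134*(-148 + 125) = -134*(-23) = 3082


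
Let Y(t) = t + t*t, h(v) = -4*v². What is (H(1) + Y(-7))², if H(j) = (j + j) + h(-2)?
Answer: 784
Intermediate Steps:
H(j) = -16 + 2*j (H(j) = (j + j) - 4*(-2)² = 2*j - 4*4 = 2*j - 16 = -16 + 2*j)
Y(t) = t + t²
(H(1) + Y(-7))² = ((-16 + 2*1) - 7*(1 - 7))² = ((-16 + 2) - 7*(-6))² = (-14 + 42)² = 28² = 784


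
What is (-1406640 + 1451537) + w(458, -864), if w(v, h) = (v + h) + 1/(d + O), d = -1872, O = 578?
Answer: 57571353/1294 ≈ 44491.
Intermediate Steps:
w(v, h) = -1/1294 + h + v (w(v, h) = (v + h) + 1/(-1872 + 578) = (h + v) + 1/(-1294) = (h + v) - 1/1294 = -1/1294 + h + v)
(-1406640 + 1451537) + w(458, -864) = (-1406640 + 1451537) + (-1/1294 - 864 + 458) = 44897 - 525365/1294 = 57571353/1294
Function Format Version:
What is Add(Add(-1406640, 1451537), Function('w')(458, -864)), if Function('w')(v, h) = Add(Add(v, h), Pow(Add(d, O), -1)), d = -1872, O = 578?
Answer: Rational(57571353, 1294) ≈ 44491.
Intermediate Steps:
Function('w')(v, h) = Add(Rational(-1, 1294), h, v) (Function('w')(v, h) = Add(Add(v, h), Pow(Add(-1872, 578), -1)) = Add(Add(h, v), Pow(-1294, -1)) = Add(Add(h, v), Rational(-1, 1294)) = Add(Rational(-1, 1294), h, v))
Add(Add(-1406640, 1451537), Function('w')(458, -864)) = Add(Add(-1406640, 1451537), Add(Rational(-1, 1294), -864, 458)) = Add(44897, Rational(-525365, 1294)) = Rational(57571353, 1294)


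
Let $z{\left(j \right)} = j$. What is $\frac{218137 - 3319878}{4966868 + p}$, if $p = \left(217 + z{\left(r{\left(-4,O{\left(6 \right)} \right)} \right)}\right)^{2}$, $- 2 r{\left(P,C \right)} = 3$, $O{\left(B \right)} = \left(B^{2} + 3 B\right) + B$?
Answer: $- \frac{12406964}{20053233} \approx -0.6187$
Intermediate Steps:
$O{\left(B \right)} = B^{2} + 4 B$
$r{\left(P,C \right)} = - \frac{3}{2}$ ($r{\left(P,C \right)} = \left(- \frac{1}{2}\right) 3 = - \frac{3}{2}$)
$p = \frac{185761}{4}$ ($p = \left(217 - \frac{3}{2}\right)^{2} = \left(\frac{431}{2}\right)^{2} = \frac{185761}{4} \approx 46440.0$)
$\frac{218137 - 3319878}{4966868 + p} = \frac{218137 - 3319878}{4966868 + \frac{185761}{4}} = - \frac{3101741}{\frac{20053233}{4}} = \left(-3101741\right) \frac{4}{20053233} = - \frac{12406964}{20053233}$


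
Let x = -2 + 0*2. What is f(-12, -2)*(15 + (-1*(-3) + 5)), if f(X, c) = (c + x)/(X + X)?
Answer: 23/6 ≈ 3.8333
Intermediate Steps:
x = -2 (x = -2 + 0 = -2)
f(X, c) = (-2 + c)/(2*X) (f(X, c) = (c - 2)/(X + X) = (-2 + c)/((2*X)) = (-2 + c)*(1/(2*X)) = (-2 + c)/(2*X))
f(-12, -2)*(15 + (-1*(-3) + 5)) = ((½)*(-2 - 2)/(-12))*(15 + (-1*(-3) + 5)) = ((½)*(-1/12)*(-4))*(15 + (3 + 5)) = (15 + 8)/6 = (⅙)*23 = 23/6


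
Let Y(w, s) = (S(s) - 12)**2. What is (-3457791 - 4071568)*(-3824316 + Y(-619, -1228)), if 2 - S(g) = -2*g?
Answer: -16992558565560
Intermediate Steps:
S(g) = 2 + 2*g (S(g) = 2 - (-2)*g = 2 + 2*g)
Y(w, s) = (-10 + 2*s)**2 (Y(w, s) = ((2 + 2*s) - 12)**2 = (-10 + 2*s)**2)
(-3457791 - 4071568)*(-3824316 + Y(-619, -1228)) = (-3457791 - 4071568)*(-3824316 + 4*(-5 - 1228)**2) = -7529359*(-3824316 + 4*(-1233)**2) = -7529359*(-3824316 + 4*1520289) = -7529359*(-3824316 + 6081156) = -7529359*2256840 = -16992558565560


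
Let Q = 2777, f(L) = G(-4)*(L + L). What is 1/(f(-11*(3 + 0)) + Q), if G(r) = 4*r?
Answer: 1/3833 ≈ 0.00026089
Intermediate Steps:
f(L) = -32*L (f(L) = (4*(-4))*(L + L) = -32*L)
1/(f(-11*(3 + 0)) + Q) = 1/(-(-352)*(3 + 0) + 2777) = 1/(-(-352)*3 + 2777) = 1/(-32*(-33) + 2777) = 1/(1056 + 2777) = 1/3833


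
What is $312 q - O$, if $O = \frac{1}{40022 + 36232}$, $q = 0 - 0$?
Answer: $- \frac{1}{76254} \approx -1.3114 \cdot 10^{-5}$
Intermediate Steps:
$q = 0$ ($q = 0 + 0 = 0$)
$O = \frac{1}{76254} \approx 1.3114 \cdot 10^{-5}$
$312 q - O = 312 \cdot 0 - \frac{1}{76254} = 0 - \frac{1}{76254} = - \frac{1}{76254}$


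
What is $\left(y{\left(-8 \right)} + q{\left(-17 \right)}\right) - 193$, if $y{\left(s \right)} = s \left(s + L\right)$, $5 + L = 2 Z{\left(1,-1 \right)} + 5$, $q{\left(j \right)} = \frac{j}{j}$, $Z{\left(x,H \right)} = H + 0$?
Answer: $-112$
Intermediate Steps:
$Z{\left(x,H \right)} = H$
$q{\left(j \right)} = 1$
$L = -2$ ($L = -5 + \left(2 \left(-1\right) + 5\right) = -5 + \left(-2 + 5\right) = -5 + 3 = -2$)
$y{\left(s \right)} = s \left(-2 + s\right)$ ($y{\left(s \right)} = s \left(s - 2\right) = s \left(-2 + s\right)$)
$\left(y{\left(-8 \right)} + q{\left(-17 \right)}\right) - 193 = \left(- 8 \left(-2 - 8\right) + 1\right) - 193 = \left(\left(-8\right) \left(-10\right) + 1\right) - 193 = \left(80 + 1\right) - 193 = 81 - 193 = -112$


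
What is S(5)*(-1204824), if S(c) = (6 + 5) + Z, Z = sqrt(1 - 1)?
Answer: -13253064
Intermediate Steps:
Z = 0 (Z = sqrt(0) = 0)
S(c) = 11 (S(c) = (6 + 5) + 0 = 11 + 0 = 11)
S(5)*(-1204824) = 11*(-1204824) = -13253064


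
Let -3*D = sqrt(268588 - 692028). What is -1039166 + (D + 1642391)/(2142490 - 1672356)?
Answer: -488545625853/470134 - 2*I*sqrt(26465)/705201 ≈ -1.0392e+6 - 0.00046137*I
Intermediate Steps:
D = -4*I*sqrt(26465)/3 (D = -sqrt(268588 - 692028)/3 = -4*I*sqrt(26465)/3 ≈ -216.91*I)
-1039166 + (D + 1642391)/(2142490 - 1672356) = -1039166 + (-4*I*sqrt(26465)/3 + 1642391)/(2142490 - 1672356) = -1039166 + (1642391 - 4*I*sqrt(26465)/3)/470134 = -1039166 + (1642391 - 4*I*sqrt(26465)/3)*(1/470134) = -1039166 + (1642391/470134 - 2*I*sqrt(26465)/705201) = -488545625853/470134 - 2*I*sqrt(26465)/705201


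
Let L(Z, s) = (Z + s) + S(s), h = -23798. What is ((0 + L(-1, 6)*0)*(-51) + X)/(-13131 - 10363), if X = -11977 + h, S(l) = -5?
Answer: 35775/23494 ≈ 1.5227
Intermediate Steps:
L(Z, s) = -5 + Z + s (L(Z, s) = (Z + s) - 5 = -5 + Z + s)
X = -35775 (X = -11977 - 23798 = -35775)
((0 + L(-1, 6)*0)*(-51) + X)/(-13131 - 10363) = ((0 + (-5 - 1 + 6)*0)*(-51) - 35775)/(-13131 - 10363) = ((0 + 0*0)*(-51) - 35775)/(-23494) = ((0 + 0)*(-51) - 35775)*(-1/23494) = (0*(-51) - 35775)*(-1/23494) = (0 - 35775)*(-1/23494) = -35775*(-1/23494) = 35775/23494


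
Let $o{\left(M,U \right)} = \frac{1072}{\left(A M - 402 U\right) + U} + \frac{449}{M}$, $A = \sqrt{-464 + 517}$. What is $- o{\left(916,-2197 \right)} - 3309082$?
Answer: $- \frac{2352485974189816552145}{710917899541556} + \frac{981952 \sqrt{53}}{776111244041} \approx -3.3091 \cdot 10^{6}$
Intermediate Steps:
$A = \sqrt{53} \approx 7.2801$
$o{\left(M,U \right)} = \frac{449}{M} + \frac{1072}{- 401 U + M \sqrt{53}}$ ($o{\left(M,U \right)} = \frac{1072}{\left(\sqrt{53} M - 402 U\right) + U} + \frac{449}{M} = \frac{1072}{\left(M \sqrt{53} - 402 U\right) + U} + \frac{449}{M} = \frac{1072}{\left(- 402 U + M \sqrt{53}\right) + U} + \frac{449}{M} = \frac{1072}{- 401 U + M \sqrt{53}} + \frac{449}{M} = \frac{449}{M} + \frac{1072}{- 401 U + M \sqrt{53}}$)
$- o{\left(916,-2197 \right)} - 3309082 = - \frac{\left(-180049\right) \left(-2197\right) + 1072 \cdot 916 + 449 \cdot 916 \sqrt{53}}{916 \left(\left(-401\right) \left(-2197\right) + 916 \sqrt{53}\right)} - 3309082 = - \frac{395567653 + 981952 + 411284 \sqrt{53}}{916 \left(880997 + 916 \sqrt{53}\right)} - 3309082 = - \frac{396549605 + 411284 \sqrt{53}}{916 \left(880997 + 916 \sqrt{53}\right)} - 3309082 = -3309082 - \frac{396549605 + 411284 \sqrt{53}}{916 \left(880997 + 916 \sqrt{53}\right)}$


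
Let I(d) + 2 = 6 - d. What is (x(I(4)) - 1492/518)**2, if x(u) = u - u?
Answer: 556516/67081 ≈ 8.2962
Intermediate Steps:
I(d) = 4 - d (I(d) = -2 + (6 - d) = 4 - d)
x(u) = 0
(x(I(4)) - 1492/518)**2 = (0 - 1492/518)**2 = (0 - 1492*1/518)**2 = (0 - 746/259)**2 = (-746/259)**2 = 556516/67081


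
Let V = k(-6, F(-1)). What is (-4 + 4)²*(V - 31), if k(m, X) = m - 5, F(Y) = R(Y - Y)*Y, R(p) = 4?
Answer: 0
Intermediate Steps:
F(Y) = 4*Y
k(m, X) = -5 + m
V = -11 (V = -5 - 6 = -11)
(-4 + 4)²*(V - 31) = (-4 + 4)²*(-11 - 31) = 0²*(-42) = 0*(-42) = 0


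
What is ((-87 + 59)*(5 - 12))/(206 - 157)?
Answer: 4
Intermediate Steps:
((-87 + 59)*(5 - 12))/(206 - 157) = -28*(-7)/49 = 196*(1/49) = 4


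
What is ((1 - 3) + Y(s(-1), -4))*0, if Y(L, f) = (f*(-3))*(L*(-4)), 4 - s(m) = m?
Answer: 0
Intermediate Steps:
s(m) = 4 - m
Y(L, f) = 12*L*f (Y(L, f) = (-3*f)*(-4*L) = 12*L*f)
((1 - 3) + Y(s(-1), -4))*0 = ((1 - 3) + 12*(4 - 1*(-1))*(-4))*0 = (-2 + 12*(4 + 1)*(-4))*0 = (-2 + 12*5*(-4))*0 = (-2 - 240)*0 = -242*0 = 0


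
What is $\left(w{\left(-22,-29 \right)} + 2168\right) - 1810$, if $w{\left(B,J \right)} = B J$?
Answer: $996$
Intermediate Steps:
$\left(w{\left(-22,-29 \right)} + 2168\right) - 1810 = \left(\left(-22\right) \left(-29\right) + 2168\right) - 1810 = \left(638 + 2168\right) - 1810 = 2806 - 1810 = 996$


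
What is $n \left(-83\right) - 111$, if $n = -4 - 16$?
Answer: $1549$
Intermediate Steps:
$n = -20$ ($n = -4 - 16 = -20$)
$n \left(-83\right) - 111 = \left(-20\right) \left(-83\right) - 111 = 1660 - 111 = 1549$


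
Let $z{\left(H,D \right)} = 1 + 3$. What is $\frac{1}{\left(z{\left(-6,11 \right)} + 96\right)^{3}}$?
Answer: $\frac{1}{1000000} \approx 1.0 \cdot 10^{-6}$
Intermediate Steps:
$z{\left(H,D \right)} = 4$
$\frac{1}{\left(z{\left(-6,11 \right)} + 96\right)^{3}} = \frac{1}{\left(4 + 96\right)^{3}} = \frac{1}{100^{3}} = \frac{1}{1000000}$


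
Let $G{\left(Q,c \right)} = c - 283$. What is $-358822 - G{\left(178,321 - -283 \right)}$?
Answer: $-359143$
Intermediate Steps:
$G{\left(Q,c \right)} = -283 + c$
$-358822 - G{\left(178,321 - -283 \right)} = -358822 - \left(-283 + \left(321 - -283\right)\right) = -358822 - \left(-283 + \left(321 + 283\right)\right) = -358822 - \left(-283 + 604\right) = -358822 - 321 = -359143$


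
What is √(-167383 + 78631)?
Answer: 172*I*√3 ≈ 297.91*I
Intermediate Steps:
√(-167383 + 78631) = √(-88752) = 172*I*√3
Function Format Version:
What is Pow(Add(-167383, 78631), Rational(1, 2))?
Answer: Mul(172, I, Pow(3, Rational(1, 2))) ≈ Mul(297.91, I)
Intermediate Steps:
Pow(Add(-167383, 78631), Rational(1, 2)) = Pow(-88752, Rational(1, 2)) = Mul(172, I, Pow(3, Rational(1, 2)))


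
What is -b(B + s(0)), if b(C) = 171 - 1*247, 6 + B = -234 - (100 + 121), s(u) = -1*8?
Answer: 76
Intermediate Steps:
s(u) = -8
B = -461 (B = -6 + (-234 - (100 + 121)) = -6 + (-234 - 1*221) = -6 + (-234 - 221) = -6 - 455 = -461)
b(C) = -76 (b(C) = 171 - 247 = -76)
-b(B + s(0)) = -1*(-76) = 76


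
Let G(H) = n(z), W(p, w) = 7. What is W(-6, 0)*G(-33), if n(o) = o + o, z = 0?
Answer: 0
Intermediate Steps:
n(o) = 2*o
G(H) = 0 (G(H) = 2*0 = 0)
W(-6, 0)*G(-33) = 7*0 = 0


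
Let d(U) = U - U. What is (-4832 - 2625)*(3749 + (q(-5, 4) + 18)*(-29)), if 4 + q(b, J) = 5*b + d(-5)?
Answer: -30335076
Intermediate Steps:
d(U) = 0
q(b, J) = -4 + 5*b (q(b, J) = -4 + (5*b + 0) = -4 + 5*b)
(-4832 - 2625)*(3749 + (q(-5, 4) + 18)*(-29)) = (-4832 - 2625)*(3749 + ((-4 + 5*(-5)) + 18)*(-29)) = -7457*(3749 + ((-4 - 25) + 18)*(-29)) = -7457*(3749 + (-29 + 18)*(-29)) = -7457*(3749 - 11*(-29)) = -7457*(3749 + 319) = -7457*4068 = -30335076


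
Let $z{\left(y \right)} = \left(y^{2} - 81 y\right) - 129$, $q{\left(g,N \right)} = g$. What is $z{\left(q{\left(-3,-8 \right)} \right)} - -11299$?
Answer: $11422$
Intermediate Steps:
$z{\left(y \right)} = -129 + y^{2} - 81 y$
$z{\left(q{\left(-3,-8 \right)} \right)} - -11299 = \left(-129 + \left(-3\right)^{2} - -243\right) - -11299 = \left(-129 + 9 + 243\right) + 11299 = 123 + 11299 = 11422$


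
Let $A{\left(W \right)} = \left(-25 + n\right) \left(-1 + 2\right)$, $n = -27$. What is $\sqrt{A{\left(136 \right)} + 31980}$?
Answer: $2 \sqrt{7982} \approx 178.68$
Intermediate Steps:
$A{\left(W \right)} = -52$ ($A{\left(W \right)} = \left(-25 - 27\right) \left(-1 + 2\right) = \left(-52\right) 1 = -52$)
$\sqrt{A{\left(136 \right)} + 31980} = \sqrt{-52 + 31980} = \sqrt{31928} = 2 \sqrt{7982}$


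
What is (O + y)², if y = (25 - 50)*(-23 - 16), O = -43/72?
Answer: 4922004649/5184 ≈ 9.4946e+5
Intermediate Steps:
O = -43/72 (O = -43*1/72 = -43/72 ≈ -0.59722)
y = 975 (y = -25*(-39) = 975)
(O + y)² = (-43/72 + 975)² = (70157/72)² = 4922004649/5184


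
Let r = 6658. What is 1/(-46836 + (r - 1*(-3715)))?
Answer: -1/36463 ≈ -2.7425e-5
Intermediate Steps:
1/(-46836 + (r - 1*(-3715))) = 1/(-46836 + (6658 - 1*(-3715))) = 1/(-46836 + (6658 + 3715)) = 1/(-46836 + 10373) = 1/(-36463) = -1/36463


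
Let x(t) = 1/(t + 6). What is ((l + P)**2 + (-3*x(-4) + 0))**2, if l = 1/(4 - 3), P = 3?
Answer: 841/4 ≈ 210.25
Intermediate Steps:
l = 1 (l = 1/1 = 1)
x(t) = 1/(6 + t)
((l + P)**2 + (-3*x(-4) + 0))**2 = ((1 + 3)**2 + (-3/(6 - 4) + 0))**2 = (4**2 + (-3/2 + 0))**2 = (16 + (-3*1/2 + 0))**2 = (16 + (-3/2 + 0))**2 = (16 - 3/2)**2 = (29/2)**2 = 841/4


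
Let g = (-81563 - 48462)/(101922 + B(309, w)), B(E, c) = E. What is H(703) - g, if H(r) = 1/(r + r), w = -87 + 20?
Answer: 4943713/3884778 ≈ 1.2726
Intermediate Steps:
w = -67
H(r) = 1/(2*r)
g = -130025/102231 (g = (-81563 - 48462)/(101922 + 309) = -130025/102231 ≈ -1.2719)
H(703) - g = (½)/703 - 1*(-130025/102231) = (½)*(1/703) + 130025/102231 = 1/1406 + 130025/102231 = 4943713/3884778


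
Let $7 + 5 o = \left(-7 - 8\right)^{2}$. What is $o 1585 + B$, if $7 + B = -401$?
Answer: $68698$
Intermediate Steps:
$B = -408$ ($B = -7 - 401 = -408$)
$o = \frac{218}{5}$ ($o = - \frac{7}{5} + \frac{\left(-7 - 8\right)^{2}}{5} = - \frac{7}{5} + \frac{\left(-15\right)^{2}}{5} = - \frac{7}{5} + \frac{1}{5} \cdot 225 = - \frac{7}{5} + 45 = \frac{218}{5} \approx 43.6$)
$o 1585 + B = \frac{218}{5} \cdot 1585 - 408 = 69106 - 408 = 68698$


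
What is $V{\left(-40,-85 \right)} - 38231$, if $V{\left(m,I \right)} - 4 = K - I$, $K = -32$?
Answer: $-38174$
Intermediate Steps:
$V{\left(m,I \right)} = -28 - I$ ($V{\left(m,I \right)} = 4 - \left(32 + I\right) = -28 - I$)
$V{\left(-40,-85 \right)} - 38231 = \left(-28 - -85\right) - 38231 = \left(-28 + 85\right) - 38231 = 57 - 38231 = -38174$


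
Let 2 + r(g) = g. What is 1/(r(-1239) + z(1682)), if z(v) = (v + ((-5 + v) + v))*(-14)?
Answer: -1/71815 ≈ -1.3925e-5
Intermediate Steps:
r(g) = -2 + g
z(v) = 70 - 42*v (z(v) = (v + (-5 + 2*v))*(-14) = (-5 + 3*v)*(-14) = 70 - 42*v)
1/(r(-1239) + z(1682)) = 1/((-2 - 1239) + (70 - 42*1682)) = 1/(-1241 + (70 - 70644)) = 1/(-1241 - 70574) = 1/(-71815) = -1/71815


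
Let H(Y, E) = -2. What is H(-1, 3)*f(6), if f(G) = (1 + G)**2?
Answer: -98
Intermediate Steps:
H(-1, 3)*f(6) = -2*(1 + 6)**2 = -2*7**2 = -2*49 = -98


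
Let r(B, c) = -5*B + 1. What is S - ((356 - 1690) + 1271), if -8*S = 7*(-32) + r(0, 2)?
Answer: 727/8 ≈ 90.875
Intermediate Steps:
r(B, c) = 1 - 5*B
S = 223/8 (S = -(7*(-32) + (1 - 5*0))/8 = -(-224 + (1 + 0))/8 = -(-224 + 1)/8 = -1/8*(-223) = 223/8 ≈ 27.875)
S - ((356 - 1690) + 1271) = 223/8 - ((356 - 1690) + 1271) = 223/8 - (-1334 + 1271) = 223/8 - 1*(-63) = 223/8 + 63 = 727/8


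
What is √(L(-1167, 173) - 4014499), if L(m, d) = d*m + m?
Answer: I*√4217557 ≈ 2053.7*I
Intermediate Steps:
L(m, d) = m + d*m
√(L(-1167, 173) - 4014499) = √(-1167*(1 + 173) - 4014499) = √(-1167*174 - 4014499) = √(-203058 - 4014499) = √(-4217557) = I*√4217557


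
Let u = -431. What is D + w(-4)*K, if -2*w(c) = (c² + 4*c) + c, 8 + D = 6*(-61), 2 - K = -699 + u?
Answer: 1890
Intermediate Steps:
K = 1132 (K = 2 - (-699 - 431) = 2 - 1*(-1130) = 2 + 1130 = 1132)
D = -374 (D = -8 + 6*(-61) = -8 - 366 = -374)
w(c) = -5*c/2 - c²/2 (w(c) = -((c² + 4*c) + c)/2 = -(c² + 5*c)/2 = -5*c/2 - c²/2)
D + w(-4)*K = -374 - ½*(-4)*(5 - 4)*1132 = -374 - ½*(-4)*1*1132 = -374 + 2*1132 = -374 + 2264 = 1890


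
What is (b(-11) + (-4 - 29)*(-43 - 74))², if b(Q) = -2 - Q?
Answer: 14976900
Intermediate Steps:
(b(-11) + (-4 - 29)*(-43 - 74))² = ((-2 - 1*(-11)) + (-4 - 29)*(-43 - 74))² = ((-2 + 11) - 33*(-117))² = (9 + 3861)² = 3870² = 14976900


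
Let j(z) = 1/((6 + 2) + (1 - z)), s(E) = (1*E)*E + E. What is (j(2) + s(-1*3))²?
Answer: 1849/49 ≈ 37.735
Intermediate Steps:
s(E) = E + E² (s(E) = E*E + E = E² + E = E + E²)
j(z) = 1/(9 - z) (j(z) = 1/(8 + (1 - z)) = 1/(9 - z))
(j(2) + s(-1*3))² = (-1/(-9 + 2) + (-1*3)*(1 - 1*3))² = (-1/(-7) - 3*(1 - 3))² = (-1*(-⅐) - 3*(-2))² = (⅐ + 6)² = (43/7)² = 1849/49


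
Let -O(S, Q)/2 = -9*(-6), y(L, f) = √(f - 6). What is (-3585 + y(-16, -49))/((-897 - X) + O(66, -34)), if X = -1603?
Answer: -3585/598 + I*√55/598 ≈ -5.995 + 0.012402*I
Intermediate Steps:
y(L, f) = √(-6 + f)
O(S, Q) = -108 (O(S, Q) = -(-18)*(-6) = -2*54 = -108)
(-3585 + y(-16, -49))/((-897 - X) + O(66, -34)) = (-3585 + √(-6 - 49))/((-897 - 1*(-1603)) - 108) = (-3585 + √(-55))/((-897 + 1603) - 108) = (-3585 + I*√55)/(706 - 108) = (-3585 + I*√55)/598 = (-3585 + I*√55)*(1/598) = -3585/598 + I*√55/598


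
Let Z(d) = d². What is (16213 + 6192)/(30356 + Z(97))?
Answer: 4481/7953 ≈ 0.56344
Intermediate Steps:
(16213 + 6192)/(30356 + Z(97)) = (16213 + 6192)/(30356 + 97²) = 22405/(30356 + 9409) = 22405/39765 = 22405*(1/39765) = 4481/7953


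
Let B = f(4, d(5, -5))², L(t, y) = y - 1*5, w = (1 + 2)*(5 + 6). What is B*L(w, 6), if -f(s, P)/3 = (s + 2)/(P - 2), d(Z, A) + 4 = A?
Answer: 324/121 ≈ 2.6777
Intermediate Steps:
d(Z, A) = -4 + A
f(s, P) = -3*(2 + s)/(-2 + P) (f(s, P) = -3*(s + 2)/(P - 2) = -3*(2 + s)/(-2 + P))
w = 33 (w = 3*11 = 33)
L(t, y) = -5 + y (L(t, y) = y - 5 = -5 + y)
B = 324/121 (B = (3*(-2 - 1*4)/(-2 + (-4 - 5)))² = (3*(-2 - 4)/(-2 - 9))² = (3*(-6)/(-11))² = (3*(-1/11)*(-6))² = (18/11)² = 324/121 ≈ 2.6777)
B*L(w, 6) = 324*(-5 + 6)/121 = (324/121)*1 = 324/121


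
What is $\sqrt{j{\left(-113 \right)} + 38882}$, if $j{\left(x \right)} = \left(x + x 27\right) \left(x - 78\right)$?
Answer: $\sqrt{643206} \approx 802.0$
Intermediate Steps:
$j{\left(x \right)} = 28 x \left(-78 + x\right)$ ($j{\left(x \right)} = \left(x + 27 x\right) \left(-78 + x\right) = 28 x \left(-78 + x\right)$)
$\sqrt{j{\left(-113 \right)} + 38882} = \sqrt{28 \left(-113\right) \left(-78 - 113\right) + 38882} = \sqrt{28 \left(-113\right) \left(-191\right) + 38882} = \sqrt{604324 + 38882} = \sqrt{643206}$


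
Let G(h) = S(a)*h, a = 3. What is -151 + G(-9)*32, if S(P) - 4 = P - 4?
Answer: -1015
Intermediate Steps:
S(P) = P (S(P) = 4 + (P - 4) = 4 + (-4 + P) = P)
G(h) = 3*h
-151 + G(-9)*32 = -151 + (3*(-9))*32 = -151 - 27*32 = -151 - 864 = -1015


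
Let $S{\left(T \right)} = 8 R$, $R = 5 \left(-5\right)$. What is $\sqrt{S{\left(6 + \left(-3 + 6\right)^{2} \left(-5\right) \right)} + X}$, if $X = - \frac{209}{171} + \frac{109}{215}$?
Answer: $\frac{4 i \sqrt{5218910}}{645} \approx 14.167 i$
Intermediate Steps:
$R = -25$
$X = - \frac{1384}{1935}$ ($X = \left(-209\right) \frac{1}{171} + 109 \cdot \frac{1}{215} = - \frac{11}{9} + \frac{109}{215} = - \frac{1384}{1935} \approx -0.71525$)
$S{\left(T \right)} = -200$ ($S{\left(T \right)} = 8 \left(-25\right) = -200$)
$\sqrt{S{\left(6 + \left(-3 + 6\right)^{2} \left(-5\right) \right)} + X} = \sqrt{-200 - \frac{1384}{1935}} = \sqrt{- \frac{388384}{1935}} = \frac{4 i \sqrt{5218910}}{645}$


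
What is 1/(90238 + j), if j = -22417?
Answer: 1/67821 ≈ 1.4745e-5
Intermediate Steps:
1/(90238 + j) = 1/(90238 - 22417) = 1/67821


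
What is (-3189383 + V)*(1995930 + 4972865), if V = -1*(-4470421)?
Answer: 8927291209210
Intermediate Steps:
V = 4470421
(-3189383 + V)*(1995930 + 4972865) = (-3189383 + 4470421)*(1995930 + 4972865) = 1281038*6968795 = 8927291209210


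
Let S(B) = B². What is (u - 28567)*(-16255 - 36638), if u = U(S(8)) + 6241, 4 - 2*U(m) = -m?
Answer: 1179090756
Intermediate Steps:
U(m) = 2 + m/2 (U(m) = 2 - (-1)*m/2 = 2 + m/2)
u = 6275 (u = (2 + (½)*8²) + 6241 = (2 + (½)*64) + 6241 = (2 + 32) + 6241 = 34 + 6241 = 6275)
(u - 28567)*(-16255 - 36638) = (6275 - 28567)*(-16255 - 36638) = -22292*(-52893) = 1179090756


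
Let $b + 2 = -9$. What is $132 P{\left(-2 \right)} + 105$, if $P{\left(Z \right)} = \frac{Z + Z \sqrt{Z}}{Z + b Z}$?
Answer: $\frac{459}{5} - \frac{66 i \sqrt{2}}{5} \approx 91.8 - 18.668 i$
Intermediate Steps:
$b = -11$ ($b = -2 - 9 = -11$)
$P{\left(Z \right)} = - \frac{Z + Z^{\frac{3}{2}}}{10 Z}$ ($P{\left(Z \right)} = \frac{Z + Z \sqrt{Z}}{Z - 11 Z} = \frac{Z + Z^{\frac{3}{2}}}{\left(-10\right) Z} = \left(Z + Z^{\frac{3}{2}}\right) \left(- \frac{1}{10 Z}\right) = - \frac{Z + Z^{\frac{3}{2}}}{10 Z}$)
$132 P{\left(-2 \right)} + 105 = 132 \left(- \frac{1}{10} - \frac{\sqrt{-2}}{10}\right) + 105 = 132 \left(- \frac{1}{10} - \frac{i \sqrt{2}}{10}\right) + 105 = \left(- \frac{66}{5} - \frac{66 i \sqrt{2}}{5}\right) + 105 = \frac{459}{5} - \frac{66 i \sqrt{2}}{5}$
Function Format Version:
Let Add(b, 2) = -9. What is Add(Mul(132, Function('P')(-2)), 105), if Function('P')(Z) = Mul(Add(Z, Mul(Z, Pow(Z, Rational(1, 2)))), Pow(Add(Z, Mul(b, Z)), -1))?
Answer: Add(Rational(459, 5), Mul(Rational(-66, 5), I, Pow(2, Rational(1, 2)))) ≈ Add(91.800, Mul(-18.668, I))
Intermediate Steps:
b = -11 (b = Add(-2, -9) = -11)
Function('P')(Z) = Mul(Rational(-1, 10), Pow(Z, -1), Add(Z, Pow(Z, Rational(3, 2)))) (Function('P')(Z) = Mul(Add(Z, Mul(Z, Pow(Z, Rational(1, 2)))), Pow(Add(Z, Mul(-11, Z)), -1)) = Mul(Add(Z, Pow(Z, Rational(3, 2))), Pow(Mul(-10, Z), -1)) = Mul(Add(Z, Pow(Z, Rational(3, 2))), Mul(Rational(-1, 10), Pow(Z, -1))) = Mul(Rational(-1, 10), Pow(Z, -1), Add(Z, Pow(Z, Rational(3, 2)))))
Add(Mul(132, Function('P')(-2)), 105) = Add(Mul(132, Add(Rational(-1, 10), Mul(Rational(-1, 10), Pow(-2, Rational(1, 2))))), 105) = Add(Mul(132, Add(Rational(-1, 10), Mul(Rational(-1, 10), Mul(I, Pow(2, Rational(1, 2)))))), 105) = Add(Mul(132, Add(Rational(-1, 10), Mul(Rational(-1, 10), I, Pow(2, Rational(1, 2))))), 105) = Add(Add(Rational(-66, 5), Mul(Rational(-66, 5), I, Pow(2, Rational(1, 2)))), 105) = Add(Rational(459, 5), Mul(Rational(-66, 5), I, Pow(2, Rational(1, 2))))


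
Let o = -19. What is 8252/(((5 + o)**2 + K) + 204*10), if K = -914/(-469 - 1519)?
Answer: 8202488/2223041 ≈ 3.6898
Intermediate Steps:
K = 457/994 (K = -914/(-1988) = -914*(-1/1988) = 457/994 ≈ 0.45976)
8252/(((5 + o)**2 + K) + 204*10) = 8252/(((5 - 19)**2 + 457/994) + 204*10) = 8252/(((-14)**2 + 457/994) + 2040) = 8252/((196 + 457/994) + 2040) = 8252/(195281/994 + 2040) = 8252/(2223041/994) = 8252*(994/2223041) = 8202488/2223041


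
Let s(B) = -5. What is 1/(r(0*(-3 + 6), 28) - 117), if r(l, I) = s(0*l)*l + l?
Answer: -1/117 ≈ -0.0085470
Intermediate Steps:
r(l, I) = -4*l (r(l, I) = -5*l + l = -4*l)
1/(r(0*(-3 + 6), 28) - 117) = 1/(-0*(-3 + 6) - 117) = 1/(-0*3 - 117) = 1/(-4*0 - 117) = 1/(0 - 117) = 1/(-117) = -1/117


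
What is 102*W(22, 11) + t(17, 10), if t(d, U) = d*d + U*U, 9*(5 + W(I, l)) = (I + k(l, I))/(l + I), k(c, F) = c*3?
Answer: -919/9 ≈ -102.11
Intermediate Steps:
k(c, F) = 3*c
W(I, l) = -5 + (I + 3*l)/(9*(I + l)) (W(I, l) = -5 + ((I + 3*l)/(l + I))/9 = -5 + ((I + 3*l)/(I + l))/9 = -5 + (I + 3*l)/(9*(I + l)))
t(d, U) = U**2 + d**2 (t(d, U) = d**2 + U**2 = U**2 + d**2)
102*W(22, 11) + t(17, 10) = 102*(2*(-22*22 - 21*11)/(9*(22 + 11))) + (10**2 + 17**2) = 102*((2/9)*(-484 - 231)/33) + (100 + 289) = 102*((2/9)*(1/33)*(-715)) + 389 = 102*(-130/27) + 389 = -4420/9 + 389 = -919/9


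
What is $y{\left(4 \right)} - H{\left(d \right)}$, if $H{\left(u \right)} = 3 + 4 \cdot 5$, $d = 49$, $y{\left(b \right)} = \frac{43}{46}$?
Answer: $- \frac{1015}{46} \approx -22.065$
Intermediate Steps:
$y{\left(b \right)} = \frac{43}{46}$ ($y{\left(b \right)} = 43 \cdot \frac{1}{46} = \frac{43}{46}$)
$H{\left(u \right)} = 23$ ($H{\left(u \right)} = 3 + 20 = 23$)
$y{\left(4 \right)} - H{\left(d \right)} = \frac{43}{46} - 23 = - \frac{1015}{46}$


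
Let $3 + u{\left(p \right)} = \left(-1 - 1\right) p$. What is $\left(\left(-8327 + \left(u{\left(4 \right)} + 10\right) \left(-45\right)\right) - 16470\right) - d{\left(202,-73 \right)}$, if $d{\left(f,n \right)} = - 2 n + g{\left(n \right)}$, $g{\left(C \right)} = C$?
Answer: $-24825$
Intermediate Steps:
$u{\left(p \right)} = -3 - 2 p$ ($u{\left(p \right)} = -3 + \left(-1 - 1\right) p = -3 - 2 p$)
$d{\left(f,n \right)} = - n$ ($d{\left(f,n \right)} = - 2 n + n = - n$)
$\left(\left(-8327 + \left(u{\left(4 \right)} + 10\right) \left(-45\right)\right) - 16470\right) - d{\left(202,-73 \right)} = \left(\left(-8327 + \left(\left(-3 - 8\right) + 10\right) \left(-45\right)\right) - 16470\right) - \left(-1\right) \left(-73\right) = \left(\left(-8327 + \left(\left(-3 - 8\right) + 10\right) \left(-45\right)\right) - 16470\right) - 73 = \left(\left(-8327 + \left(-11 + 10\right) \left(-45\right)\right) - 16470\right) - 73 = \left(\left(-8327 - -45\right) - 16470\right) - 73 = \left(\left(-8327 + 45\right) - 16470\right) - 73 = \left(-8282 - 16470\right) - 73 = -24752 - 73 = -24825$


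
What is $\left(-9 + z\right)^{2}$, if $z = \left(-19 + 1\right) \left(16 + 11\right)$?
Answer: $245025$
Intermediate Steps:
$z = -486$ ($z = \left(-18\right) 27 = -486$)
$\left(-9 + z\right)^{2} = \left(-9 - 486\right)^{2} = \left(-495\right)^{2} = 245025$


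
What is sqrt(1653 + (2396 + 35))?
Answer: 2*sqrt(1021) ≈ 63.906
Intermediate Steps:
sqrt(1653 + (2396 + 35)) = sqrt(1653 + 2431) = sqrt(4084) = 2*sqrt(1021)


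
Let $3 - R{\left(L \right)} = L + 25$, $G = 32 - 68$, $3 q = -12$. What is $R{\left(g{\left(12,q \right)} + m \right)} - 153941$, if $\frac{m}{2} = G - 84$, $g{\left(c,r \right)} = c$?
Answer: $-153735$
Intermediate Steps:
$q = -4$ ($q = \frac{1}{3} \left(-12\right) = -4$)
$G = -36$ ($G = 32 - 68 = -36$)
$m = -240$ ($m = 2 \left(-36 - 84\right) = 2 \left(-120\right) = -240$)
$R{\left(L \right)} = -22 - L$ ($R{\left(L \right)} = 3 - \left(L + 25\right) = 3 - \left(25 + L\right) = -22 - L$)
$R{\left(g{\left(12,q \right)} + m \right)} - 153941 = \left(-22 - \left(12 - 240\right)\right) - 153941 = \left(-22 - -228\right) - 153941 = \left(-22 + 228\right) - 153941 = 206 - 153941 = -153735$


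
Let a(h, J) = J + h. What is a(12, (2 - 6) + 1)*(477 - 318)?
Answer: 1431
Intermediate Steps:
a(12, (2 - 6) + 1)*(477 - 318) = (((2 - 6) + 1) + 12)*(477 - 318) = ((-4 + 1) + 12)*159 = (-3 + 12)*159 = 9*159 = 1431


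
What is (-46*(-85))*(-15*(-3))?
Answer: 175950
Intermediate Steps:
(-46*(-85))*(-15*(-3)) = 3910*45 = 175950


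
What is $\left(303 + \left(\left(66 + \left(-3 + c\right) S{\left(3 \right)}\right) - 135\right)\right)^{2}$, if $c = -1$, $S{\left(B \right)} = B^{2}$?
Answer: $39204$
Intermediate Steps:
$\left(303 + \left(\left(66 + \left(-3 + c\right) S{\left(3 \right)}\right) - 135\right)\right)^{2} = \left(303 - \left(69 - \left(-3 - 1\right) 3^{2}\right)\right)^{2} = \left(303 + \left(\left(66 - 36\right) - 135\right)\right)^{2} = \left(303 + \left(30 - 135\right)\right)^{2} = \left(303 - 105\right)^{2} = 198^{2} = 39204$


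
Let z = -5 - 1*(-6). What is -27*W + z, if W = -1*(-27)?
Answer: -728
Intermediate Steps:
W = 27
z = 1 (z = -5 + 6 = 1)
-27*W + z = -27*27 + 1 = -729 + 1 = -728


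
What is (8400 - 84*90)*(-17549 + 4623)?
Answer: -10857840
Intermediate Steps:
(8400 - 84*90)*(-17549 + 4623) = (8400 - 7560)*(-12926) = 840*(-12926) = -10857840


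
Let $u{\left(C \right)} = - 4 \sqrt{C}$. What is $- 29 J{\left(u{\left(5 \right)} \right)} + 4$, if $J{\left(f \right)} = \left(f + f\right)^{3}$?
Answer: $4 + 74240 \sqrt{5} \approx 1.6601 \cdot 10^{5}$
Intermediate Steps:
$J{\left(f \right)} = 8 f^{3}$ ($J{\left(f \right)} = \left(2 f\right)^{3} = 8 f^{3}$)
$- 29 J{\left(u{\left(5 \right)} \right)} + 4 = - 29 \cdot 8 \left(- 4 \sqrt{5}\right)^{3} + 4 = - 29 \cdot 8 \left(- 320 \sqrt{5}\right) + 4 = - 29 \left(- 2560 \sqrt{5}\right) + 4 = 74240 \sqrt{5} + 4 = 4 + 74240 \sqrt{5}$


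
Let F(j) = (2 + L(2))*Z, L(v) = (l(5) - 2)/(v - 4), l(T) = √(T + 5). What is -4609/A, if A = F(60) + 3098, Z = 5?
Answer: -28695634/19381413 - 23045*√10/19381413 ≈ -1.4843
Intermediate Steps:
l(T) = √(5 + T)
L(v) = (-2 + √10)/(-4 + v) (L(v) = (√(5 + 5) - 2)/(v - 4) = (√10 - 2)/(-4 + v) = (-2 + √10)/(-4 + v))
F(j) = 15 - 5*√10/2 (F(j) = (2 + (-2 + √10)/(-4 + 2))*5 = (2 + (-2 + √10)/(-2))*5 = (2 - (-2 + √10)/2)*5 = (2 + (1 - √10/2))*5 = (3 - √10/2)*5 = 15 - 5*√10/2)
A = 3113 - 5*√10/2 (A = (15 - 5*√10/2) + 3098 = 3113 - 5*√10/2 ≈ 3105.1)
-4609/A = -4609/(3113 - 5*√10/2)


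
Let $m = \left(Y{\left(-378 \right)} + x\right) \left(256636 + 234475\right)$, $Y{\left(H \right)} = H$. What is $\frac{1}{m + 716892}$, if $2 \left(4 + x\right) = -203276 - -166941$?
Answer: $- \frac{2}{18218293205} \approx -1.0978 \cdot 10^{-10}$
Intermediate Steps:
$x = - \frac{36343}{2}$ ($x = -4 + \frac{-203276 - -166941}{2} = -4 + \frac{-203276 + 166941}{2} = -4 + \frac{1}{2} \left(-36335\right) = -4 - \frac{36335}{2} = - \frac{36343}{2} \approx -18172.0$)
$m = - \frac{18219726989}{2}$ ($m = \left(-378 - \frac{36343}{2}\right) \left(256636 + 234475\right) = \left(- \frac{37099}{2}\right) 491111 = - \frac{18219726989}{2} \approx -9.1099 \cdot 10^{9}$)
$\frac{1}{m + 716892} = \frac{1}{- \frac{18219726989}{2} + 716892} = \frac{1}{- \frac{18218293205}{2}} = - \frac{2}{18218293205}$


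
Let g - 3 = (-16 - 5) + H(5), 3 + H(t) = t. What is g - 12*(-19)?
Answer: 212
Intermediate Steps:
H(t) = -3 + t
g = -16 (g = 3 + ((-16 - 5) + (-3 + 5)) = 3 + (-21 + 2) = 3 - 19 = -16)
g - 12*(-19) = -16 - 12*(-19) = -16 + 228 = 212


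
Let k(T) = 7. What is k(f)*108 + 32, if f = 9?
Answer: 788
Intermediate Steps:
k(f)*108 + 32 = 7*108 + 32 = 756 + 32 = 788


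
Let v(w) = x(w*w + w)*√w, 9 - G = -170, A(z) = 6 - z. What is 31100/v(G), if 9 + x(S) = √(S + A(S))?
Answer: -3732*√179/179 - 1244*√1074/537 ≈ -354.86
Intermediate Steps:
G = 179 (G = 9 - 1*(-170) = 9 + 170 = 179)
x(S) = -9 + √6 (x(S) = -9 + √(S + (6 - S)) = -9 + √6)
v(w) = √w*(-9 + √6) (v(w) = (-9 + √6)*√w = √w*(-9 + √6))
31100/v(G) = 31100/((√179*(-9 + √6))) = 31100*(√179/(179*(-9 + √6))) = 31100*√179/(179*(-9 + √6))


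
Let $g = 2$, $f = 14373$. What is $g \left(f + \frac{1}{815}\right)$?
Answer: $\frac{23427992}{815} \approx 28746.0$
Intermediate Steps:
$g \left(f + \frac{1}{815}\right) = 2 \left(14373 + \frac{1}{815}\right) = 2 \cdot \frac{11713996}{815} = \frac{23427992}{815}$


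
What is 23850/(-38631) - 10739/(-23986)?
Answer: -52402597/308867722 ≈ -0.16966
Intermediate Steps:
23850/(-38631) - 10739/(-23986) = 23850*(-1/38631) - 10739*(-1/23986) = -7950/12877 + 10739/23986 = -52402597/308867722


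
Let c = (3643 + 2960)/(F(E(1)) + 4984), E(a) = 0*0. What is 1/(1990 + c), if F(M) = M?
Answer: 4984/9924763 ≈ 0.00050218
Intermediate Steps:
E(a) = 0
c = 6603/4984 (c = (3643 + 2960)/(0 + 4984) = 6603/4984 ≈ 1.3248)
1/(1990 + c) = 1/(1990 + 6603/4984) = 1/(9924763/4984) = 4984/9924763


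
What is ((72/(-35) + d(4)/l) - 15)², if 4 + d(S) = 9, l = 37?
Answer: 480223396/1677025 ≈ 286.35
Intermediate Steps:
d(S) = 5 (d(S) = -4 + 9 = 5)
((72/(-35) + d(4)/l) - 15)² = ((72/(-35) + 5/37) - 15)² = ((72*(-1/35) + 5*(1/37)) - 15)² = ((-72/35 + 5/37) - 15)² = (-2489/1295 - 15)² = (-21914/1295)² = 480223396/1677025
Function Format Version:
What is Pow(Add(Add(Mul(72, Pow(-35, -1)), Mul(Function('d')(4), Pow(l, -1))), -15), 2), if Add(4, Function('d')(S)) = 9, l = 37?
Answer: Rational(480223396, 1677025) ≈ 286.35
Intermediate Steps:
Function('d')(S) = 5 (Function('d')(S) = Add(-4, 9) = 5)
Pow(Add(Add(Mul(72, Pow(-35, -1)), Mul(Function('d')(4), Pow(l, -1))), -15), 2) = Pow(Add(Add(Mul(72, Pow(-35, -1)), Mul(5, Pow(37, -1))), -15), 2) = Pow(Add(Add(Mul(72, Rational(-1, 35)), Mul(5, Rational(1, 37))), -15), 2) = Pow(Add(Add(Rational(-72, 35), Rational(5, 37)), -15), 2) = Pow(Add(Rational(-2489, 1295), -15), 2) = Pow(Rational(-21914, 1295), 2) = Rational(480223396, 1677025)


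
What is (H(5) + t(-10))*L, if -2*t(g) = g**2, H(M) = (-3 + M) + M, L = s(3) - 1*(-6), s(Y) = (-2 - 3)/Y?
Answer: -559/3 ≈ -186.33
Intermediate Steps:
s(Y) = -5/Y
L = 13/3 (L = -5/3 - 1*(-6) = -5*1/3 + 6 = -5/3 + 6 = 13/3 ≈ 4.3333)
H(M) = -3 + 2*M
t(g) = -g**2/2
(H(5) + t(-10))*L = ((-3 + 2*5) - 1/2*(-10)**2)*(13/3) = ((-3 + 10) - 1/2*100)*(13/3) = (7 - 50)*(13/3) = -43*13/3 = -559/3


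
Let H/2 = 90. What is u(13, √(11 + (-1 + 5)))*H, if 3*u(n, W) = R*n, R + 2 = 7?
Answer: 3900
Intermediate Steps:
R = 5 (R = -2 + 7 = 5)
H = 180 (H = 2*90 = 180)
u(n, W) = 5*n/3 (u(n, W) = (5*n)/3 = 5*n/3)
u(13, √(11 + (-1 + 5)))*H = ((5/3)*13)*180 = (65/3)*180 = 3900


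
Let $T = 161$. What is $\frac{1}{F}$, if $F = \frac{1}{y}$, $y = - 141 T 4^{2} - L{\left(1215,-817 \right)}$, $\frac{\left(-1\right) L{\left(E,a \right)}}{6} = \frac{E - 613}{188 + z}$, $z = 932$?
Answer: $- \frac{14528511}{40} \approx -3.6321 \cdot 10^{5}$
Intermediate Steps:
$L{\left(E,a \right)} = \frac{1839}{560} - \frac{3 E}{560}$ ($L{\left(E,a \right)} = - 6 \frac{E - 613}{188 + 932} = - 6 \frac{-613 + E}{1120} = - 6 \left(-613 + E\right) \frac{1}{1120} = - 6 \left(- \frac{613}{1120} + \frac{E}{1120}\right) = \frac{1839}{560} - \frac{3 E}{560}$)
$y = - \frac{14528511}{40}$ ($y = \left(-141\right) 161 \cdot 4^{2} - \left(\frac{1839}{560} - \frac{729}{112}\right) = \left(-22701\right) 16 - \left(\frac{1839}{560} - \frac{729}{112}\right) = -363216 - - \frac{129}{40} = -363216 + \frac{129}{40} = - \frac{14528511}{40} \approx -3.6321 \cdot 10^{5}$)
$F = - \frac{40}{14528511}$ ($F = \frac{1}{- \frac{14528511}{40}} = - \frac{40}{14528511} \approx -2.7532 \cdot 10^{-6}$)
$\frac{1}{F} = \frac{1}{- \frac{40}{14528511}} = - \frac{14528511}{40}$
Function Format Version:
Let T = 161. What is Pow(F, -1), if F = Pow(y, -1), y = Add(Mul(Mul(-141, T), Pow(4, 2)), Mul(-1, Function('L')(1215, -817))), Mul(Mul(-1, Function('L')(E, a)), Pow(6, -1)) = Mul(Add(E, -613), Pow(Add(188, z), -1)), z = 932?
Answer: Rational(-14528511, 40) ≈ -3.6321e+5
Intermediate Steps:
Function('L')(E, a) = Add(Rational(1839, 560), Mul(Rational(-3, 560), E)) (Function('L')(E, a) = Mul(-6, Mul(Add(E, -613), Pow(Add(188, 932), -1))) = Mul(-6, Mul(Add(-613, E), Pow(1120, -1))) = Mul(-6, Mul(Add(-613, E), Rational(1, 1120))) = Mul(-6, Add(Rational(-613, 1120), Mul(Rational(1, 1120), E))) = Add(Rational(1839, 560), Mul(Rational(-3, 560), E)))
y = Rational(-14528511, 40) (y = Add(Mul(Mul(-141, 161), Pow(4, 2)), Mul(-1, Add(Rational(1839, 560), Mul(Rational(-3, 560), 1215)))) = Add(Mul(-22701, 16), Mul(-1, Add(Rational(1839, 560), Rational(-729, 112)))) = Add(-363216, Mul(-1, Rational(-129, 40))) = Add(-363216, Rational(129, 40)) = Rational(-14528511, 40) ≈ -3.6321e+5)
F = Rational(-40, 14528511) (F = Pow(Rational(-14528511, 40), -1) = Rational(-40, 14528511) ≈ -2.7532e-6)
Pow(F, -1) = Pow(Rational(-40, 14528511), -1) = Rational(-14528511, 40)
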